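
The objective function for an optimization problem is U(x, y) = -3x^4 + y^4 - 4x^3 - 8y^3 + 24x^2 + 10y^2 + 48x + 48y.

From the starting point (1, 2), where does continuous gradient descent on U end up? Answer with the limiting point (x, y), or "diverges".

U is separable, so gradient descent decouples: x follows -∂U/∂x, y follows -∂U/∂y.
∂U/∂x = -12(x - 2)(x + 1)(x + 2); at x=1 this is 72, so x decreases.
∂U/∂y = 4(y - 4)(y - 3)(y + 1); at y=2 this is 24, so y decreases.
x converges to its nearest critical value -1 (a local min of the x-part); y converges to -1. The iterate converges to (-1, -1).

(-1, -1)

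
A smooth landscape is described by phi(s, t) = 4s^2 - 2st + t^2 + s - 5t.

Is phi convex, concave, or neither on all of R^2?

phi is quadratic, so its Hessian is the constant matrix H = [[8, -2], [-2, 2]].
det(H) = 12, tr(H) = 10.
det(H) > 0 and tr(H) > 0, so H is positive definite everywhere: convex.

convex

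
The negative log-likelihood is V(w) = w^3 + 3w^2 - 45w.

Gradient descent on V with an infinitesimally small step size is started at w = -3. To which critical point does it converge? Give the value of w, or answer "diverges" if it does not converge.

V'(w) = 3(w - 3)(w + 5), so V'(-3) = -36.
Gradient descent moves in the -V' direction, i.e. w is increasing.
The nearest critical point in that direction is w = 3, where V'' = 24 > 0 (a local minimum). The iterate converges there.

3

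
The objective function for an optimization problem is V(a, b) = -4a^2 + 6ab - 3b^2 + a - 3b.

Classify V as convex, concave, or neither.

concave

V is quadratic, so its Hessian is the constant matrix H = [[-8, 6], [6, -6]].
det(H) = 12, tr(H) = -14.
det(H) > 0 and tr(H) < 0, so H is negative definite everywhere: concave.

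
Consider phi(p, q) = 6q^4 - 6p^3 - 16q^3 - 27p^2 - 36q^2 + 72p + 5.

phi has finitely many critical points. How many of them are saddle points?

phi separates as a function of p plus a function of q, so ∇phi=0 decouples.
∂phi/∂p = -18(p - 1)(p + 4) = 0 at p ∈ {-4, 1}; ∂phi/∂q = 24q(q - 3)(q + 1) = 0 at q ∈ {-1, 0, 3}.
The Hessian is diagonal: diag(phi_pp, phi_qq). Second derivatives: phi_pp(-4)=90, phi_pp(1)=-90; phi_qq(-1)=96, phi_qq(0)=-72, phi_qq(3)=288.
Saddle points occur where the two diagonal entries have opposite signs: (-4, 0), (1, -1), (1, 3). Count: 3.

3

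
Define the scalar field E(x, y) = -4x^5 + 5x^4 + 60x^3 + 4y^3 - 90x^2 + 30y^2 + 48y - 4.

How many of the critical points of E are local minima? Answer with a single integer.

E separates as a function of x plus a function of y, so ∇E=0 decouples.
∂E/∂x = -20x(x - 3)(x - 1)(x + 3) = 0 at x ∈ {-3, 0, 1, 3}; ∂E/∂y = 12(y + 1)(y + 4) = 0 at y ∈ {-4, -1}.
The Hessian is diagonal: diag(E_xx, E_yy). Second derivatives: E_xx(-3)=1440, E_xx(0)=-180, E_xx(1)=160, E_xx(3)=-720; E_yy(-4)=-36, E_yy(-1)=36.
Local minima occur where both diagonal entries positive: (-3, -1), (1, -1). Count: 2.

2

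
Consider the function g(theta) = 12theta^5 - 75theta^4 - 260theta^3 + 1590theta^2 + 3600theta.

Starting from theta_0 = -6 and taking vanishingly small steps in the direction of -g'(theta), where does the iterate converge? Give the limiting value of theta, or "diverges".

g'(theta) = 60(theta - 5)(theta - 4)(theta + 1)(theta + 3), so g'(-6) = 99000.
Gradient descent moves in the -g' direction, i.e. theta is decreasing.
There is no critical point below theta=-6, and g' keeps the same sign, so the iterate runs off to −∞.

diverges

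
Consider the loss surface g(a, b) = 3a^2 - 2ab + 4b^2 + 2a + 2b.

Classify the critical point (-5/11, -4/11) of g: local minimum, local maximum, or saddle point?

The Hessian of g is constant: H = [[6, -2], [-2, 8]].
det(H) = 6·8 − (-2)² = 44.
det(H) > 0 and tr(H) = 14 > 0, so H is positive definite and the point is a local minimum.

local minimum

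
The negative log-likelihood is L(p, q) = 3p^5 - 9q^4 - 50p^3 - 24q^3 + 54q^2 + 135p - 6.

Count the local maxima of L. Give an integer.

L separates as a function of p plus a function of q, so ∇L=0 decouples.
∂L/∂p = 15(p - 3)(p - 1)(p + 1)(p + 3) = 0 at p ∈ {-3, -1, 1, 3}; ∂L/∂q = -36q(q - 1)(q + 3) = 0 at q ∈ {-3, 0, 1}.
The Hessian is diagonal: diag(L_pp, L_qq). Second derivatives: L_pp(-3)=-720, L_pp(-1)=240, L_pp(1)=-240, L_pp(3)=720; L_qq(-3)=-432, L_qq(0)=108, L_qq(1)=-144.
Local maxima occur where both diagonal entries negative: (-3, -3), (-3, 1), (1, -3), (1, 1). Count: 4.

4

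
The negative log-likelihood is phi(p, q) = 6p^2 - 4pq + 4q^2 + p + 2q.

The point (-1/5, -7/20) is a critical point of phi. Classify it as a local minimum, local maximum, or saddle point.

local minimum

The Hessian of phi is constant: H = [[12, -4], [-4, 8]].
det(H) = 12·8 − (-4)² = 80.
det(H) > 0 and tr(H) = 20 > 0, so H is positive definite and the point is a local minimum.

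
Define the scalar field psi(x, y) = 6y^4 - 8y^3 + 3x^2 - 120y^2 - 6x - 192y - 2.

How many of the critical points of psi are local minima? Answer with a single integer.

psi separates as a function of x plus a function of y, so ∇psi=0 decouples.
∂psi/∂x = 6(x - 1) = 0 at x ∈ {1}; ∂psi/∂y = 24(y - 4)(y + 1)(y + 2) = 0 at y ∈ {-2, -1, 4}.
The Hessian is diagonal: diag(psi_xx, psi_yy). Second derivatives: psi_xx(1)=6; psi_yy(-2)=144, psi_yy(-1)=-120, psi_yy(4)=720.
Local minima occur where both diagonal entries positive: (1, -2), (1, 4). Count: 2.

2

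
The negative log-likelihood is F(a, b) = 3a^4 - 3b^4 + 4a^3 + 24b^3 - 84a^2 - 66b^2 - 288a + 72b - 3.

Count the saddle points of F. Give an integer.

5

F separates as a function of a plus a function of b, so ∇F=0 decouples.
∂F/∂a = 12(a - 4)(a + 2)(a + 3) = 0 at a ∈ {-3, -2, 4}; ∂F/∂b = -12(b - 3)(b - 2)(b - 1) = 0 at b ∈ {1, 2, 3}.
The Hessian is diagonal: diag(F_aa, F_bb). Second derivatives: F_aa(-3)=84, F_aa(-2)=-72, F_aa(4)=504; F_bb(1)=-24, F_bb(2)=12, F_bb(3)=-24.
Saddle points occur where the two diagonal entries have opposite signs: (-3, 1), (-3, 3), (-2, 2), (4, 1), (4, 3). Count: 5.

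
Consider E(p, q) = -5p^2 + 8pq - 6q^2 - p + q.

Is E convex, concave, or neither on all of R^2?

E is quadratic, so its Hessian is the constant matrix H = [[-10, 8], [8, -12]].
det(H) = 56, tr(H) = -22.
det(H) > 0 and tr(H) < 0, so H is negative definite everywhere: concave.

concave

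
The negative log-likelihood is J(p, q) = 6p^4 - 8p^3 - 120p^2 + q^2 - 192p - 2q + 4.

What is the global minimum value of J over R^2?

J(p,q) separates as A(p) + B(q) + 4, so its minimum is min A + min B + 4.
A'(p) = 24(p - 4)(p + 1)(p + 2) vanishes at p ∈ {-2, -1, 4}; B'(q) = 2q - 2 vanishes at q ∈ {1}.
Local minima of A (where A''>0): A(-2)=64, A(4)=-1664. Local minima of B: B(1)=-1.
So the global minimum of J is A(4) + B(1) + 4 = -1664 − 1 + 4 = -1661, attained at (4, 1).

-1661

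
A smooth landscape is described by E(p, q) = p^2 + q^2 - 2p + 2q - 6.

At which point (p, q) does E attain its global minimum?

E(p,q) separates as A(p) + B(q) − 6, so its minimum is min A + min B − 6.
A'(p) = 2p - 2 vanishes at p ∈ {1}; B'(q) = 2q + 2 vanishes at q ∈ {-1}.
Local minima of A (where A''>0): A(1)=-1. Local minima of B: B(-1)=-1.
So the global minimum of E is A(1) + B(-1) − 6 = -1 − 1 − 6 = -8, attained at (1, -1).

(1, -1)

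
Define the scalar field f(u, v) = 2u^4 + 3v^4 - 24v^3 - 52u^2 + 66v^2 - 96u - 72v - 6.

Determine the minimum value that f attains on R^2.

-737

f(u,v) separates as P(u) + Q(v) − 6, so its minimum is min P + min Q − 6.
P'(u) = 8(u - 4)(u + 1)(u + 3) vanishes at u ∈ {-3, -1, 4}; Q'(v) = 12(v - 3)(v - 2)(v - 1) vanishes at v ∈ {1, 2, 3}.
Local minima of P (where P''>0): P(-3)=-18, P(4)=-704. Local minima of Q: Q(1)=-27, Q(3)=-27.
So the global minimum of f is P(4) + Q(1) − 6 = -704 − 27 − 6 = -737, attained at (4, 1).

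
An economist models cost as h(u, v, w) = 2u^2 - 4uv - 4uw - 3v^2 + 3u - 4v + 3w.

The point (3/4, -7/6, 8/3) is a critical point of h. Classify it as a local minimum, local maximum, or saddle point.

The Hessian is constant: H = [[4, -4, -4], [-4, -6, 0], [-4, 0, 0]].
Leading principal minors: Δ₁ = 4, Δ₂ = -40, Δ₃ = 96.
The minors fit neither the all-positive nor the alternating-sign pattern, so H is indefinite: a saddle point.

saddle point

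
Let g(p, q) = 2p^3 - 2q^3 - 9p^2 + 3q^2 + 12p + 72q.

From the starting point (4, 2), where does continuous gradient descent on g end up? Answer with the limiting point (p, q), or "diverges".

(2, -3)

g is separable, so gradient descent decouples: p follows -∂g/∂p, q follows -∂g/∂q.
∂g/∂p = 6(p - 2)(p - 1); at p=4 this is 36, so p decreases.
∂g/∂q = -6(q - 4)(q + 3); at q=2 this is 60, so q decreases.
p converges to its nearest critical value 2 (a local min of the p-part); q converges to -3. The iterate converges to (2, -3).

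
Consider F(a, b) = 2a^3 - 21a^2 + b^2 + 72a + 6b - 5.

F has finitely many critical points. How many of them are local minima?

F separates as a function of a plus a function of b, so ∇F=0 decouples.
∂F/∂a = 6(a - 4)(a - 3) = 0 at a ∈ {3, 4}; ∂F/∂b = 2(b + 3) = 0 at b ∈ {-3}.
The Hessian is diagonal: diag(F_aa, F_bb). Second derivatives: F_aa(3)=-6, F_aa(4)=6; F_bb(-3)=2.
Local minima occur where both diagonal entries positive: (4, -3). Count: 1.

1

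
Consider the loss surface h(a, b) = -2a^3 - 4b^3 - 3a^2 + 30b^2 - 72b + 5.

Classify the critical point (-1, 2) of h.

local minimum

The mixed partial ∂²h/∂a∂b is 0, so the Hessian at any point is diag(h_aa, h_bb) = diag(-6(2a + 1), 12(-2b + 5)).
At (-1, 2): H = diag(6, 12).
Both eigenvalues are positive, so H is positive definite: a local minimum.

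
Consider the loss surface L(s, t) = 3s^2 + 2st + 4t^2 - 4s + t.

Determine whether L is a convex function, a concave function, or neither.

convex

L is quadratic, so its Hessian is the constant matrix H = [[6, 2], [2, 8]].
det(H) = 44, tr(H) = 14.
det(H) > 0 and tr(H) > 0, so H is positive definite everywhere: convex.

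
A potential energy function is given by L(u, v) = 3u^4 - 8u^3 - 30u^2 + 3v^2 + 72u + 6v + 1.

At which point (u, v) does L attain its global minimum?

L(u,v) separates as P(u) + Q(v) + 1, so its minimum is min P + min Q + 1.
P'(u) = 12(u - 3)(u - 1)(u + 2) vanishes at u ∈ {-2, 1, 3}; Q'(v) = 6v + 6 vanishes at v ∈ {-1}.
Local minima of P (where P''>0): P(-2)=-152, P(3)=-27. Local minima of Q: Q(-1)=-3.
So the global minimum of L is P(-2) + Q(-1) + 1 = -152 − 3 + 1 = -154, attained at (-2, -1).

(-2, -1)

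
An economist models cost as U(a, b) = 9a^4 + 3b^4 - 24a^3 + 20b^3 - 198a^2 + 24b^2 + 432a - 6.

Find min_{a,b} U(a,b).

-1835

U(a,b) separates as P(a) + Q(b) − 6, so its minimum is min P + min Q − 6.
P'(a) = 36(a - 4)(a - 1)(a + 3) vanishes at a ∈ {-3, 1, 4}; Q'(b) = 12b(b + 1)(b + 4) vanishes at b ∈ {-4, -1, 0}.
Local minima of P (where P''>0): P(-3)=-1701, P(4)=-672. Local minima of Q: Q(-4)=-128, Q(0)=0.
So the global minimum of U is P(-3) + Q(-4) − 6 = -1701 − 128 − 6 = -1835, attained at (-3, -4).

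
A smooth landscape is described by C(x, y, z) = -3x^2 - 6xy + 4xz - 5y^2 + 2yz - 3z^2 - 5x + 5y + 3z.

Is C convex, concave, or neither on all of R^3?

concave

C is quadratic, so its Hessian is the constant matrix H = [[-6, -6, 4], [-6, -10, 2], [4, 2, -6]].
Leading principal minors: -6, 24, -56.
Signs alternate −, +, − ⇒ H ≺ 0 ⇒ concave.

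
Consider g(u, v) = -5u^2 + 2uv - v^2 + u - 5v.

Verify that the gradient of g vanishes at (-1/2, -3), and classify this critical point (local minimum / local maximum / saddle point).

local maximum

∇g = (-10u + 2v + 1, 2u - 2v - 5); substituting (-1/2, -3) gives ∇g = (0, 0), so (-1/2, -3) is indeed a critical point.
The Hessian of g is constant: H = [[-10, 2], [2, -2]].
det(H) = (-10)·(-2) − 2² = 16.
det(H) > 0 and tr(H) = -12 < 0, so H is negative definite and the point is a local maximum.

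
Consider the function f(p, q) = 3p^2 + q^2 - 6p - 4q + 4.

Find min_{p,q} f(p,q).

-3

f(p,q) separates as A(p) + B(q) + 4, so its minimum is min A + min B + 4.
A'(p) = 6p - 6 vanishes at p ∈ {1}; B'(q) = 2q - 4 vanishes at q ∈ {2}.
Local minima of A (where A''>0): A(1)=-3. Local minima of B: B(2)=-4.
So the global minimum of f is A(1) + B(2) + 4 = -3 − 4 + 4 = -3, attained at (1, 2).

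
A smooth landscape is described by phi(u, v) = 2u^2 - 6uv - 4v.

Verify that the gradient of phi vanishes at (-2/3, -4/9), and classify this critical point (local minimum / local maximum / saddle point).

saddle point

∇phi = (4u - 6v, -6u - 4); substituting (-2/3, -4/9) gives ∇phi = (0, 0), so (-2/3, -4/9) is indeed a critical point.
The Hessian of phi is constant: H = [[4, -6], [-6, 0]].
det(H) = 4·0 − (-6)² = -36.
Since det(H) < 0, H is indefinite and the critical point is a saddle point.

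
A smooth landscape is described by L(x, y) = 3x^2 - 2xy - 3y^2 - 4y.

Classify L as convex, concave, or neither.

L is quadratic, so its Hessian is the constant matrix H = [[6, -2], [-2, -6]].
det(H) = -40, tr(H) = 0.
det(H) < 0, so H is indefinite: neither convex nor concave.

neither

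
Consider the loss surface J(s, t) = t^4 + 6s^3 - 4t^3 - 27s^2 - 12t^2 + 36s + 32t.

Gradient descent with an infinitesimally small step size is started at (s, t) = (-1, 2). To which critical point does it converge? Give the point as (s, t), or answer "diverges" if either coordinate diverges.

diverges

J is separable, so gradient descent decouples: s follows -∂J/∂s, t follows -∂J/∂t.
∂J/∂s = 18(s - 2)(s - 1); at s=-1 this is 108, so s decreases.
∂J/∂t = 4(t - 4)(t - 1)(t + 2); at t=2 this is -32, so t increases.
The s-coordinate has no critical point in that direction and runs off to infinity.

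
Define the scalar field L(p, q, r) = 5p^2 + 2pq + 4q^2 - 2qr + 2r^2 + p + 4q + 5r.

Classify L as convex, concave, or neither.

L is quadratic, so its Hessian is the constant matrix H = [[10, 2, 0], [2, 8, -2], [0, -2, 4]].
Leading principal minors: 10, 76, 264.
All positive ⇒ H ≻ 0 ⇒ convex.

convex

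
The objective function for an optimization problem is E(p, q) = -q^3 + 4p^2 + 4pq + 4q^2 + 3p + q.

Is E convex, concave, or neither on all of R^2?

The term -q^3 is cubic, so the Hessian is not constant.
∂²E/∂q² = -6q + 8, which takes both signs as q varies (negative for sufficiently large q). A diagonal entry of the Hessian changing sign means the Hessian is neither positive- nor negative-semidefinite on all of R^2.

neither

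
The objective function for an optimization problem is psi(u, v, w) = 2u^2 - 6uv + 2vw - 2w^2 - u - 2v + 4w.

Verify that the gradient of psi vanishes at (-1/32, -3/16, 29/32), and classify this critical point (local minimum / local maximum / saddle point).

saddle point

∇psi = (4u - 6v - 1, -6u + 2w - 2, 2v - 4w + 4); substituting (-1/32, -3/16, 29/32) gives ∇psi = (0, 0, 0), so (-1/32, -3/16, 29/32) is indeed a critical point.
The Hessian is constant: H = [[4, -6, 0], [-6, 0, 2], [0, 2, -4]].
Leading principal minors: Δ₁ = 4, Δ₂ = -36, Δ₃ = 128.
The minors fit neither the all-positive nor the alternating-sign pattern, so H is indefinite: a saddle point.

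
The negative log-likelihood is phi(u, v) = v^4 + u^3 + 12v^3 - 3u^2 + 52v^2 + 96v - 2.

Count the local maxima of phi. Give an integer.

phi separates as a function of u plus a function of v, so ∇phi=0 decouples.
∂phi/∂u = 3u(u - 2) = 0 at u ∈ {0, 2}; ∂phi/∂v = 4(v + 2)(v + 3)(v + 4) = 0 at v ∈ {-4, -3, -2}.
The Hessian is diagonal: diag(phi_uu, phi_vv). Second derivatives: phi_uu(0)=-6, phi_uu(2)=6; phi_vv(-4)=8, phi_vv(-3)=-4, phi_vv(-2)=8.
Local maxima occur where both diagonal entries negative: (0, -3). Count: 1.

1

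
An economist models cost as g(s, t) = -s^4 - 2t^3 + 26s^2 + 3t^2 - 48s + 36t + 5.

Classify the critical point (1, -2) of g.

local minimum

The mixed partial ∂²g/∂s∂t is 0, so the Hessian at any point is diag(g_ss, g_tt) = diag(4(-3s^2 + 13), 6(-2t + 1)).
At (1, -2): H = diag(40, 30).
Both eigenvalues are positive, so H is positive definite: a local minimum.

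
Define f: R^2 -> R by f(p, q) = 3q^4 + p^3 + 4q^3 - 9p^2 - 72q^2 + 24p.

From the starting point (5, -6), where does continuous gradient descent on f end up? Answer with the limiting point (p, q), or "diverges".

(4, -4)

f is separable, so gradient descent decouples: p follows -∂f/∂p, q follows -∂f/∂q.
∂f/∂p = 3(p - 4)(p - 2); at p=5 this is 9, so p decreases.
∂f/∂q = 12q(q - 3)(q + 4); at q=-6 this is -1296, so q increases.
p converges to its nearest critical value 4 (a local min of the p-part); q converges to -4. The iterate converges to (4, -4).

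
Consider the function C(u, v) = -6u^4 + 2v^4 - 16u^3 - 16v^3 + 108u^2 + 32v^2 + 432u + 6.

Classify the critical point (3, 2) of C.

local maximum

The mixed partial ∂²C/∂u∂v is 0, so the Hessian at any point is diag(C_uu, C_vv) = diag(24(-3u^2 - 4u + 9), 8(3v^2 - 12v + 8)).
At (3, 2): H = diag(-720, -32).
Both eigenvalues are negative, so H is negative definite: a local maximum.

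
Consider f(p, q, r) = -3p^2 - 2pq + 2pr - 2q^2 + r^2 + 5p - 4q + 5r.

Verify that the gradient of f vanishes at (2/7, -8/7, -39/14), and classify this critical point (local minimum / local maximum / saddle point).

∇f = (-6p - 2q + 2r + 5, -2p - 4q - 4, 2p + 2r + 5); substituting (2/7, -8/7, -39/14) gives ∇f = (0, 0, 0), so (2/7, -8/7, -39/14) is indeed a critical point.
The Hessian is constant: H = [[-6, -2, 2], [-2, -4, 0], [2, 0, 2]].
Leading principal minors: Δ₁ = -6, Δ₂ = 20, Δ₃ = 56.
The minors fit neither the all-positive nor the alternating-sign pattern, so H is indefinite: a saddle point.

saddle point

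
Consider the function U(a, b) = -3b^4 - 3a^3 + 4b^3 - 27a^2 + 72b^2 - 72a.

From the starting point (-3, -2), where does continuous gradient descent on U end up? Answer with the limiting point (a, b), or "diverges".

(-4, 0)

U is separable, so gradient descent decouples: a follows -∂U/∂a, b follows -∂U/∂b.
∂U/∂a = -9(a + 2)(a + 4); at a=-3 this is 9, so a decreases.
∂U/∂b = -12b(b - 4)(b + 3); at b=-2 this is -144, so b increases.
a converges to its nearest critical value -4 (a local min of the a-part); b converges to 0. The iterate converges to (-4, 0).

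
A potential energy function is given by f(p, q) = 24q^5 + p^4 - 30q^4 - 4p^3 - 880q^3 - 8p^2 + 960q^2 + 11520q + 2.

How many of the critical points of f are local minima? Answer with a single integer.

4

f separates as a function of p plus a function of q, so ∇f=0 decouples.
∂f/∂p = 4p(p - 4)(p + 1) = 0 at p ∈ {-1, 0, 4}; ∂f/∂q = 120(q - 4)(q - 3)(q + 2)(q + 4) = 0 at q ∈ {-4, -2, 3, 4}.
The Hessian is diagonal: diag(f_pp, f_qq). Second derivatives: f_pp(-1)=20, f_pp(0)=-16, f_pp(4)=80; f_qq(-4)=-13440, f_qq(-2)=7200, f_qq(3)=-4200, f_qq(4)=5760.
Local minima occur where both diagonal entries positive: (-1, -2), (-1, 4), (4, -2), (4, 4). Count: 4.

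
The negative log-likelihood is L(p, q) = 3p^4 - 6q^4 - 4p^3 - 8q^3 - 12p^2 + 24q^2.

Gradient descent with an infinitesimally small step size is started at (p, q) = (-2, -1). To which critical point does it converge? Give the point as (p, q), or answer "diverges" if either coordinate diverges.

(-1, 0)

L is separable, so gradient descent decouples: p follows -∂L/∂p, q follows -∂L/∂q.
∂L/∂p = 12p(p - 2)(p + 1); at p=-2 this is -96, so p increases.
∂L/∂q = -24q(q - 1)(q + 2); at q=-1 this is -48, so q increases.
p converges to its nearest critical value -1 (a local min of the p-part); q converges to 0. The iterate converges to (-1, 0).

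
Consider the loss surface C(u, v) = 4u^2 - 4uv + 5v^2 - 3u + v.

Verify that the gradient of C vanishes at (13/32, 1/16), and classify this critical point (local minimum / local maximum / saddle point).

local minimum

∇C = (8u - 4v - 3, -4u + 10v + 1); substituting (13/32, 1/16) gives ∇C = (0, 0), so (13/32, 1/16) is indeed a critical point.
The Hessian of C is constant: H = [[8, -4], [-4, 10]].
det(H) = 8·10 − (-4)² = 64.
det(H) > 0 and tr(H) = 18 > 0, so H is positive definite and the point is a local minimum.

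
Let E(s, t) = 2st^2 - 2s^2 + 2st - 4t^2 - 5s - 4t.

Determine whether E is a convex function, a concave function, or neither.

neither

The term 2st^2 is cubic, so the Hessian is not constant.
∂²E/∂t² = 4s - 8, which takes both signs as s varies (negative for sufficiently negative s). A diagonal entry of the Hessian changing sign means the Hessian is neither positive- nor negative-semidefinite on all of R^2.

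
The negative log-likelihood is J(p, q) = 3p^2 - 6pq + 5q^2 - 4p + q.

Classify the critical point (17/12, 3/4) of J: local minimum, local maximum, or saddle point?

local minimum

The Hessian of J is constant: H = [[6, -6], [-6, 10]].
det(H) = 6·10 − (-6)² = 24.
det(H) > 0 and tr(H) = 16 > 0, so H is positive definite and the point is a local minimum.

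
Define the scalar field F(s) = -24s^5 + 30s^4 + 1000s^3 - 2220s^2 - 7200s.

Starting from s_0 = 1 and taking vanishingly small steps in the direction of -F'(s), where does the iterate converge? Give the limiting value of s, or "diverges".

F'(s) = -120(s - 4)(s - 3)(s + 1)(s + 5), so F'(1) = -8640.
Gradient descent moves in the -F' direction, i.e. s is increasing.
The nearest critical point in that direction is s = 3, where F'' = 3840 > 0 (a local minimum). The iterate converges there.

3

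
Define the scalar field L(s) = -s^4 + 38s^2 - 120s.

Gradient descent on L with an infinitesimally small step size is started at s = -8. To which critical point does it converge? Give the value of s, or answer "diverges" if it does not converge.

L'(s) = -4(s - 3)(s - 2)(s + 5), so L'(-8) = 1320.
Gradient descent moves in the -L' direction, i.e. s is decreasing.
There is no critical point below s=-8, and L' keeps the same sign, so the iterate runs off to −∞.

diverges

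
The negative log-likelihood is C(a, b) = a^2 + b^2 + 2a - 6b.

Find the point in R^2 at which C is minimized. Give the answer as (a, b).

(-1, 3)

C(a,b) separates as P(a) + Q(b), so its minimum is min P + min Q.
P'(a) = 2a + 2 vanishes at a ∈ {-1}; Q'(b) = 2b - 6 vanishes at b ∈ {3}.
Local minima of P (where P''>0): P(-1)=-1. Local minima of Q: Q(3)=-9.
So the global minimum of C is P(-1) + Q(3) = -1 − 9 = -10, attained at (-1, 3).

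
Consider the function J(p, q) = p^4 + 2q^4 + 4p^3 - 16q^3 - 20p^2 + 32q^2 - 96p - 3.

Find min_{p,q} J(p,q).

J(p,q) separates as A(p) + B(q) − 3, so its minimum is min A + min B − 3.
A'(p) = 4(p - 3)(p + 2)(p + 4) vanishes at p ∈ {-4, -2, 3}; B'(q) = 8q(q - 4)(q - 2) vanishes at q ∈ {0, 2, 4}.
Local minima of A (where A''>0): A(-4)=64, A(3)=-279. Local minima of B: B(0)=0, B(4)=0.
So the global minimum of J is A(3) + B(0) − 3 = -279 + 0 − 3 = -282, attained at (3, 0).

-282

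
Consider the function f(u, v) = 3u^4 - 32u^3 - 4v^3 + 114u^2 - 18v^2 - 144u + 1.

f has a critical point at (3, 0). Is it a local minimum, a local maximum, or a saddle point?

local maximum

The mixed partial ∂²f/∂u∂v is 0, so the Hessian at any point is diag(f_uu, f_vv) = diag(12(3u^2 - 16u + 19), -12(2v + 3)).
At (3, 0): H = diag(-24, -36).
Both eigenvalues are negative, so H is negative definite: a local maximum.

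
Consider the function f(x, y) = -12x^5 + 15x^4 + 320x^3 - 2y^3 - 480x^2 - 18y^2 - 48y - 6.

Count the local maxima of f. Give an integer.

2

f separates as a function of x plus a function of y, so ∇f=0 decouples.
∂f/∂x = -60x(x - 4)(x - 1)(x + 4) = 0 at x ∈ {-4, 0, 1, 4}; ∂f/∂y = -6(y + 2)(y + 4) = 0 at y ∈ {-4, -2}.
The Hessian is diagonal: diag(f_xx, f_yy). Second derivatives: f_xx(-4)=9600, f_xx(0)=-960, f_xx(1)=900, f_xx(4)=-5760; f_yy(-4)=12, f_yy(-2)=-12.
Local maxima occur where both diagonal entries negative: (0, -2), (4, -2). Count: 2.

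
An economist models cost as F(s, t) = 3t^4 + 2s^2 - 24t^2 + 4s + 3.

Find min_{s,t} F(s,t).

-47

F(s,t) separates as P(s) + Q(t) + 3, so its minimum is min P + min Q + 3.
P'(s) = 4s + 4 vanishes at s ∈ {-1}; Q'(t) = 12t(t - 2)(t + 2) vanishes at t ∈ {-2, 0, 2}.
Local minima of P (where P''>0): P(-1)=-2. Local minima of Q: Q(-2)=-48, Q(2)=-48.
So the global minimum of F is P(-1) + Q(-2) + 3 = -2 − 48 + 3 = -47, attained at (-1, -2).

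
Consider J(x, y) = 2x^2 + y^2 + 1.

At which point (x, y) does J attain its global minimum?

(0, 0)

J(x,y) separates as P(x) + Q(y) + 1, so its minimum is min P + min Q + 1.
P'(x) = 4x vanishes at x ∈ {0}; Q'(y) = 2y vanishes at y ∈ {0}.
Local minima of P (where P''>0): P(0)=0. Local minima of Q: Q(0)=0.
So the global minimum of J is P(0) + Q(0) + 1 = 0 + 0 + 1 = 1, attained at (0, 0).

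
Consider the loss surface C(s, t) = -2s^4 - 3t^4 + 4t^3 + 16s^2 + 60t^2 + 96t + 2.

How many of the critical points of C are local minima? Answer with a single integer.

C separates as a function of s plus a function of t, so ∇C=0 decouples.
∂C/∂s = -8s(s - 2)(s + 2) = 0 at s ∈ {-2, 0, 2}; ∂C/∂t = -12(t - 4)(t + 1)(t + 2) = 0 at t ∈ {-2, -1, 4}.
The Hessian is diagonal: diag(C_ss, C_tt). Second derivatives: C_ss(-2)=-64, C_ss(0)=32, C_ss(2)=-64; C_tt(-2)=-72, C_tt(-1)=60, C_tt(4)=-360.
Local minima occur where both diagonal entries positive: (0, -1). Count: 1.

1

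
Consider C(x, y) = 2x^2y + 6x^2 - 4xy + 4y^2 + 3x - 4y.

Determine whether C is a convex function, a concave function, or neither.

neither

The term 2x^2y is cubic, so the Hessian is not constant.
∂²C/∂x² = 4y + 12, which takes both signs as y varies (negative for sufficiently negative y). A diagonal entry of the Hessian changing sign means the Hessian is neither positive- nor negative-semidefinite on all of R^2.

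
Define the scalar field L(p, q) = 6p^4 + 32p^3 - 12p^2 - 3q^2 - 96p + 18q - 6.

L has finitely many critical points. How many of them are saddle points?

L separates as a function of p plus a function of q, so ∇L=0 decouples.
∂L/∂p = 24(p - 1)(p + 1)(p + 4) = 0 at p ∈ {-4, -1, 1}; ∂L/∂q = -6(q - 3) = 0 at q ∈ {3}.
The Hessian is diagonal: diag(L_pp, L_qq). Second derivatives: L_pp(-4)=360, L_pp(-1)=-144, L_pp(1)=240; L_qq(3)=-6.
Saddle points occur where the two diagonal entries have opposite signs: (-4, 3), (1, 3). Count: 2.

2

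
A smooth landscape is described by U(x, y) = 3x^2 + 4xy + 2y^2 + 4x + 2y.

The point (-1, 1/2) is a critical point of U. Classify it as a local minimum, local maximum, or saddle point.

The Hessian of U is constant: H = [[6, 4], [4, 4]].
det(H) = 6·4 − 4² = 8.
det(H) > 0 and tr(H) = 10 > 0, so H is positive definite and the point is a local minimum.

local minimum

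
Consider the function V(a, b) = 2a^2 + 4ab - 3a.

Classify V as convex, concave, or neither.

V is quadratic, so its Hessian is the constant matrix H = [[4, 4], [4, 0]].
det(H) = -16, tr(H) = 4.
det(H) < 0, so H is indefinite: neither convex nor concave.

neither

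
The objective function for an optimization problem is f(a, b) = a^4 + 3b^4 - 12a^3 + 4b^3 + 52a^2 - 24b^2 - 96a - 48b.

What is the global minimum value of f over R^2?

-176

f(a,b) separates as P(a) + Q(b), so its minimum is min P + min Q.
P'(a) = 4(a - 4)(a - 3)(a - 2) vanishes at a ∈ {2, 3, 4}; Q'(b) = 12(b - 2)(b + 1)(b + 2) vanishes at b ∈ {-2, -1, 2}.
Local minima of P (where P''>0): P(2)=-64, P(4)=-64. Local minima of Q: Q(-2)=16, Q(2)=-112.
So the global minimum of f is P(2) + Q(2) = -64 − 112 = -176, attained at (2, 2).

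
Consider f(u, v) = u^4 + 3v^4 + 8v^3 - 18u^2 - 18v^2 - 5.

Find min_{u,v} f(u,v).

f(u,v) separates as P(u) + Q(v) − 5, so its minimum is min P + min Q − 5.
P'(u) = 4u(u - 3)(u + 3) vanishes at u ∈ {-3, 0, 3}; Q'(v) = 12v(v - 1)(v + 3) vanishes at v ∈ {-3, 0, 1}.
Local minima of P (where P''>0): P(-3)=-81, P(3)=-81. Local minima of Q: Q(-3)=-135, Q(1)=-7.
So the global minimum of f is P(-3) + Q(-3) − 5 = -81 − 135 − 5 = -221, attained at (-3, -3).

-221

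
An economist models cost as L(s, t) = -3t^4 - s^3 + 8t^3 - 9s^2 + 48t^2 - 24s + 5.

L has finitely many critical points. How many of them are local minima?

1

L separates as a function of s plus a function of t, so ∇L=0 decouples.
∂L/∂s = -3(s + 2)(s + 4) = 0 at s ∈ {-4, -2}; ∂L/∂t = -12t(t - 4)(t + 2) = 0 at t ∈ {-2, 0, 4}.
The Hessian is diagonal: diag(L_ss, L_tt). Second derivatives: L_ss(-4)=6, L_ss(-2)=-6; L_tt(-2)=-144, L_tt(0)=96, L_tt(4)=-288.
Local minima occur where both diagonal entries positive: (-4, 0). Count: 1.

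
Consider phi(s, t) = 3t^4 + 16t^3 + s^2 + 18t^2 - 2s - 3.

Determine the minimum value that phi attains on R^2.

phi(s,t) separates as P(s) + Q(t) − 3, so its minimum is min P + min Q − 3.
P'(s) = 2s - 2 vanishes at s ∈ {1}; Q'(t) = 12t(t + 1)(t + 3) vanishes at t ∈ {-3, -1, 0}.
Local minima of P (where P''>0): P(1)=-1. Local minima of Q: Q(-3)=-27, Q(0)=0.
So the global minimum of phi is P(1) + Q(-3) − 3 = -1 − 27 − 3 = -31, attained at (1, -3).

-31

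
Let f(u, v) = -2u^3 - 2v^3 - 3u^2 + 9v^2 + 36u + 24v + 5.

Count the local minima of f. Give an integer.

1

f separates as a function of u plus a function of v, so ∇f=0 decouples.
∂f/∂u = -6(u - 2)(u + 3) = 0 at u ∈ {-3, 2}; ∂f/∂v = -6(v - 4)(v + 1) = 0 at v ∈ {-1, 4}.
The Hessian is diagonal: diag(f_uu, f_vv). Second derivatives: f_uu(-3)=30, f_uu(2)=-30; f_vv(-1)=30, f_vv(4)=-30.
Local minima occur where both diagonal entries positive: (-3, -1). Count: 1.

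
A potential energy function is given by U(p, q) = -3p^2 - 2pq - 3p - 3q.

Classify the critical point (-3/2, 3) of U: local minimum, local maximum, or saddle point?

The Hessian of U is constant: H = [[-6, -2], [-2, 0]].
det(H) = (-6)·0 − (-2)² = -4.
Since det(H) < 0, H is indefinite and the critical point is a saddle point.

saddle point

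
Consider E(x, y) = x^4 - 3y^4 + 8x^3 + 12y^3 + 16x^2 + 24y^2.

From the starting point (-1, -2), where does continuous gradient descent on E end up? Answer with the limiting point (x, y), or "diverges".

diverges

E is separable, so gradient descent decouples: x follows -∂E/∂x, y follows -∂E/∂y.
∂E/∂x = 4x(x + 2)(x + 4); at x=-1 this is -12, so x increases.
∂E/∂y = -12y(y - 4)(y + 1); at y=-2 this is 144, so y decreases.
The y-coordinate has no critical point in that direction and runs off to infinity.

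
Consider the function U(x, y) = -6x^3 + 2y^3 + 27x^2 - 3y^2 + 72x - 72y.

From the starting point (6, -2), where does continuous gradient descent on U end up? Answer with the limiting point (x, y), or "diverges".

U is separable, so gradient descent decouples: x follows -∂U/∂x, y follows -∂U/∂y.
∂U/∂x = -18(x - 4)(x + 1); at x=6 this is -252, so x increases.
∂U/∂y = 6(y - 4)(y + 3); at y=-2 this is -36, so y increases.
The x-coordinate has no critical point in that direction and runs off to infinity.

diverges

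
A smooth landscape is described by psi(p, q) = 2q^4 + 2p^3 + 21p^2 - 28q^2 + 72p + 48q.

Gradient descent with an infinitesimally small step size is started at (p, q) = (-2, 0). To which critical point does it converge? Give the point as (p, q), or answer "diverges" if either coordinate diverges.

psi is separable, so gradient descent decouples: p follows -∂psi/∂p, q follows -∂psi/∂q.
∂psi/∂p = 6(p + 3)(p + 4); at p=-2 this is 12, so p decreases.
∂psi/∂q = 8(q - 2)(q - 1)(q + 3); at q=0 this is 48, so q decreases.
p converges to its nearest critical value -3 (a local min of the p-part); q converges to -3. The iterate converges to (-3, -3).

(-3, -3)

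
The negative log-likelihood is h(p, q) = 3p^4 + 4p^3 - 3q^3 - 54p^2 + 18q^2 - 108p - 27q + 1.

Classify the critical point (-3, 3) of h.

The mixed partial ∂²h/∂p∂q is 0, so the Hessian at any point is diag(h_pp, h_qq) = diag(12(3p^2 + 2p - 9), 18(-q + 2)).
At (-3, 3): H = diag(144, -18).
The eigenvalues have opposite signs, so H is indefinite: a saddle point.

saddle point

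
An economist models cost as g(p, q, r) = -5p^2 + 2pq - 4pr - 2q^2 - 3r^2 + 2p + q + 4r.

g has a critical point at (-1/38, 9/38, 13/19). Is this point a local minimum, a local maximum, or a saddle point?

The Hessian is constant: H = [[-10, 2, -4], [2, -4, 0], [-4, 0, -6]].
Leading principal minors: Δ₁ = -10, Δ₂ = 36, Δ₃ = -152.
The minors alternate sign starting negative (−, +, −), so H is negative definite: a local maximum.

local maximum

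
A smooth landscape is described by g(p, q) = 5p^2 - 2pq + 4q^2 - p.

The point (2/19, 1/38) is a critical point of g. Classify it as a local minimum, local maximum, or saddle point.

local minimum

The Hessian of g is constant: H = [[10, -2], [-2, 8]].
det(H) = 10·8 − (-2)² = 76.
det(H) > 0 and tr(H) = 18 > 0, so H is positive definite and the point is a local minimum.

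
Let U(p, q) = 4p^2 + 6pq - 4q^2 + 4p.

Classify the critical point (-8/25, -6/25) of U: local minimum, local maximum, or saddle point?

The Hessian of U is constant: H = [[8, 6], [6, -8]].
det(H) = 8·(-8) − 6² = -100.
Since det(H) < 0, H is indefinite and the critical point is a saddle point.

saddle point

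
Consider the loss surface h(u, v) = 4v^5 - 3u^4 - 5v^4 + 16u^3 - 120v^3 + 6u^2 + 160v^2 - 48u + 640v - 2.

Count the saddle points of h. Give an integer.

6

h separates as a function of u plus a function of v, so ∇h=0 decouples.
∂h/∂u = -12(u - 4)(u - 1)(u + 1) = 0 at u ∈ {-1, 1, 4}; ∂h/∂v = 20(v - 4)(v - 2)(v + 1)(v + 4) = 0 at v ∈ {-4, -1, 2, 4}.
The Hessian is diagonal: diag(h_uu, h_vv). Second derivatives: h_uu(-1)=-120, h_uu(1)=72, h_uu(4)=-180; h_vv(-4)=-2880, h_vv(-1)=900, h_vv(2)=-720, h_vv(4)=1600.
Saddle points occur where the two diagonal entries have opposite signs: (-1, -1), (-1, 4), (1, -4), (1, 2), (4, -1), (4, 4). Count: 6.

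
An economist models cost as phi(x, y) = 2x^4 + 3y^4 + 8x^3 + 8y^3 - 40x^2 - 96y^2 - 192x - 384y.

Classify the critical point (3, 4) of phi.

The mixed partial ∂²phi/∂x∂y is 0, so the Hessian at any point is diag(phi_xx, phi_yy) = diag(8(3x^2 + 6x - 10), 12(3y^2 + 4y - 16)).
At (3, 4): H = diag(280, 576).
Both eigenvalues are positive, so H is positive definite: a local minimum.

local minimum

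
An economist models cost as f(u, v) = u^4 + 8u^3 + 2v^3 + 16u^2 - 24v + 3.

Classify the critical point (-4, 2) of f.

local minimum

The mixed partial ∂²f/∂u∂v is 0, so the Hessian at any point is diag(f_uu, f_vv) = diag(4(3u^2 + 12u + 8), 12v).
At (-4, 2): H = diag(32, 24).
Both eigenvalues are positive, so H is positive definite: a local minimum.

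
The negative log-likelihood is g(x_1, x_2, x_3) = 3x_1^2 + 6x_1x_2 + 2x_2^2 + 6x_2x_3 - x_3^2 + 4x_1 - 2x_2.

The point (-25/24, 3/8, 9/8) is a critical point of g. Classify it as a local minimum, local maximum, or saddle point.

saddle point

The Hessian is constant: H = [[6, 6, 0], [6, 4, 6], [0, 6, -2]].
Leading principal minors: Δ₁ = 6, Δ₂ = -12, Δ₃ = -192.
The minors fit neither the all-positive nor the alternating-sign pattern, so H is indefinite: a saddle point.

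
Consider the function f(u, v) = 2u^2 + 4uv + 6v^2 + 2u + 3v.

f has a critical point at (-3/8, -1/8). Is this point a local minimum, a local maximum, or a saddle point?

local minimum

The Hessian of f is constant: H = [[4, 4], [4, 12]].
det(H) = 4·12 − 4² = 32.
det(H) > 0 and tr(H) = 16 > 0, so H is positive definite and the point is a local minimum.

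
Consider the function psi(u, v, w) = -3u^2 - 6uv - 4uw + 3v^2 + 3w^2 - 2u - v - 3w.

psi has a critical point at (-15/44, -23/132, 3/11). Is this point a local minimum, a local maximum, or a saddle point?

The Hessian is constant: H = [[-6, -6, -4], [-6, 6, 0], [-4, 0, 6]].
Leading principal minors: Δ₁ = -6, Δ₂ = -72, Δ₃ = -528.
The minors fit neither the all-positive nor the alternating-sign pattern, so H is indefinite: a saddle point.

saddle point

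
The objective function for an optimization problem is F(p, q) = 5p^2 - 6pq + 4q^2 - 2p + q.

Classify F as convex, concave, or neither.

convex

F is quadratic, so its Hessian is the constant matrix H = [[10, -6], [-6, 8]].
det(H) = 44, tr(H) = 18.
det(H) > 0 and tr(H) > 0, so H is positive definite everywhere: convex.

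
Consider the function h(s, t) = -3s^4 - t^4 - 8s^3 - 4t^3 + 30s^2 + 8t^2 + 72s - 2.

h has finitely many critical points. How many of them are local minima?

h separates as a function of s plus a function of t, so ∇h=0 decouples.
∂h/∂s = -12(s - 2)(s + 1)(s + 3) = 0 at s ∈ {-3, -1, 2}; ∂h/∂t = -4t(t - 1)(t + 4) = 0 at t ∈ {-4, 0, 1}.
The Hessian is diagonal: diag(h_ss, h_tt). Second derivatives: h_ss(-3)=-120, h_ss(-1)=72, h_ss(2)=-180; h_tt(-4)=-80, h_tt(0)=16, h_tt(1)=-20.
Local minima occur where both diagonal entries positive: (-1, 0). Count: 1.

1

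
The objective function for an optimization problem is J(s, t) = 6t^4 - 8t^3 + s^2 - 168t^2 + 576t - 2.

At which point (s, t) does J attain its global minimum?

(0, -4)

J(s,t) separates as P(s) + Q(t) − 2, so its minimum is min P + min Q − 2.
P'(s) = 2s vanishes at s ∈ {0}; Q'(t) = 24(t - 3)(t - 2)(t + 4) vanishes at t ∈ {-4, 2, 3}.
Local minima of P (where P''>0): P(0)=0. Local minima of Q: Q(-4)=-2944, Q(3)=486.
So the global minimum of J is P(0) + Q(-4) − 2 = 0 − 2944 − 2 = -2946, attained at (0, -4).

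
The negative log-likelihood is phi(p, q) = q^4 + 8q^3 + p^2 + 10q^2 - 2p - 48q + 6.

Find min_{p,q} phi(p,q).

-24

phi(p,q) separates as A(p) + B(q) + 6, so its minimum is min A + min B + 6.
A'(p) = 2p - 2 vanishes at p ∈ {1}; B'(q) = 4(q - 1)(q + 3)(q + 4) vanishes at q ∈ {-4, -3, 1}.
Local minima of A (where A''>0): A(1)=-1. Local minima of B: B(-4)=96, B(1)=-29.
So the global minimum of phi is A(1) + B(1) + 6 = -1 − 29 + 6 = -24, attained at (1, 1).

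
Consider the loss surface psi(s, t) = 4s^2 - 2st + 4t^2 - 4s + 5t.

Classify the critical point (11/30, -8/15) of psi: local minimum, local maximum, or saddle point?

local minimum

The Hessian of psi is constant: H = [[8, -2], [-2, 8]].
det(H) = 8·8 − (-2)² = 60.
det(H) > 0 and tr(H) = 16 > 0, so H is positive definite and the point is a local minimum.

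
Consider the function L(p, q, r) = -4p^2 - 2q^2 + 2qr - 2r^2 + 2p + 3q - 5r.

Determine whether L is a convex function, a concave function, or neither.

L is quadratic, so its Hessian is the constant matrix H = [[-8, 0, 0], [0, -4, 2], [0, 2, -4]].
Leading principal minors: -8, 32, -96.
Signs alternate −, +, − ⇒ H ≺ 0 ⇒ concave.

concave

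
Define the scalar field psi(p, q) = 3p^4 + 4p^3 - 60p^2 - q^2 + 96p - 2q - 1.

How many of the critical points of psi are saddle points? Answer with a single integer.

2

psi separates as a function of p plus a function of q, so ∇psi=0 decouples.
∂psi/∂p = 12(p - 2)(p - 1)(p + 4) = 0 at p ∈ {-4, 1, 2}; ∂psi/∂q = -2(q + 1) = 0 at q ∈ {-1}.
The Hessian is diagonal: diag(psi_pp, psi_qq). Second derivatives: psi_pp(-4)=360, psi_pp(1)=-60, psi_pp(2)=72; psi_qq(-1)=-2.
Saddle points occur where the two diagonal entries have opposite signs: (-4, -1), (2, -1). Count: 2.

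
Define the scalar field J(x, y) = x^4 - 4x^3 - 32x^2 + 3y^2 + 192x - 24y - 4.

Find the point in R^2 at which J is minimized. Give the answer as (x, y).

(-4, 4)

J(x,y) separates as P(x) + Q(y) − 4, so its minimum is min P + min Q − 4.
P'(x) = 4(x - 4)(x - 3)(x + 4) vanishes at x ∈ {-4, 3, 4}; Q'(y) = 6y - 24 vanishes at y ∈ {4}.
Local minima of P (where P''>0): P(-4)=-768, P(4)=256. Local minima of Q: Q(4)=-48.
So the global minimum of J is P(-4) + Q(4) − 4 = -768 − 48 − 4 = -820, attained at (-4, 4).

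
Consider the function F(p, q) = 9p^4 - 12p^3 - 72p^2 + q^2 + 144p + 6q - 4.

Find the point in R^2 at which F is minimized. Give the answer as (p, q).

F(p,q) separates as A(p) + B(q) − 4, so its minimum is min A + min B − 4.
A'(p) = 36(p - 2)(p - 1)(p + 2) vanishes at p ∈ {-2, 1, 2}; B'(q) = 2q + 6 vanishes at q ∈ {-3}.
Local minima of A (where A''>0): A(-2)=-336, A(2)=48. Local minima of B: B(-3)=-9.
So the global minimum of F is A(-2) + B(-3) − 4 = -336 − 9 − 4 = -349, attained at (-2, -3).

(-2, -3)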